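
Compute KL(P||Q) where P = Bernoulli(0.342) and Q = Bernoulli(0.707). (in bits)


KL = p*log2(p/q) + (1-p)*log2((1-p)/(1-q)) = 0.342*log2(0.342/0.707) + 0.658*log2(0.658/0.293) = 0.4097

0.4097 bits


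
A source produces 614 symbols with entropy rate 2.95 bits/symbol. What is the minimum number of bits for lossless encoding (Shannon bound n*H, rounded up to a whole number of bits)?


Minimum bits >= n * H = 614 * 2.95 = 1811.3, rounded up to a whole number of bits = 1812

1812 bits


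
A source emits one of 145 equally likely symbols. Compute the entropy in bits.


H = log2(n) = log2(145) = 7.1799

7.1799 bits


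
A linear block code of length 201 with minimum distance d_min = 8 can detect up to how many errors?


Detection capability = d_min - 1 = 8 - 1 = 7

7 errors


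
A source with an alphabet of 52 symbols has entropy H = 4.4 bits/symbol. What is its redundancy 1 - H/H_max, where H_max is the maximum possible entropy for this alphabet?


H_max = log2(K) = log2(52) = 5.7004 bits/symbol. Redundancy = 1 - H/H_max = 1 - 4.4/5.7004 = 1 - 0.7719 = 0.2281

0.2281


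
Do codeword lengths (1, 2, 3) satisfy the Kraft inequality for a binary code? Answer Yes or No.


Kraft sum = sum(2^(-l_i)) = 0.875, need <= 1. Result: satisfied (a binary prefix-free code with these lengths exists)

Yes


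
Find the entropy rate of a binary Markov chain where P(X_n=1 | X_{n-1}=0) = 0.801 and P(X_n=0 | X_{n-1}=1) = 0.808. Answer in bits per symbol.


Stationary distribution: pi_0 = p10/(p01+p10) = 0.5022, pi_1 = 0.4978. Entropy rate H' = pi_0*H(p01) + pi_1*H(p10) = 0.5022*0.7199 + 0.4978*0.7056 = 0.7128

0.7128 bits/symbol


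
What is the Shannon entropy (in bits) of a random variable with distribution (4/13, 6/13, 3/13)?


H = -sum(p_i * log2(p_i)). Terms: -(4/13)*log2(4/13) = 0.523212; -(6/13)*log2(6/13) = 0.514836; -(3/13)*log2(3/13) = 0.488187. H = 0.523212 + 0.514836 + 0.488187 = 1.5262

1.5262 bits


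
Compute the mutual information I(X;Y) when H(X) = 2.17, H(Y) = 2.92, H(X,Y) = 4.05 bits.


I(X;Y) = H(X) + H(Y) - H(X,Y) = 2.17 + 2.92 - 4.05 = 1.04

1.04 bits


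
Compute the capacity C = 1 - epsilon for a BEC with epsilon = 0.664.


C = 1 - epsilon = 1 - 0.664 = 0.336

0.336 bits


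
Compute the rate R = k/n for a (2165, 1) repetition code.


Rate = k/n = 1/2165

1/2165


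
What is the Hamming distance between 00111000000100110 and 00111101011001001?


Count differing positions: . . . . . ^ . ^ . ^ ^ ^ . ^ ^ ^ ^ = 9 differences

9


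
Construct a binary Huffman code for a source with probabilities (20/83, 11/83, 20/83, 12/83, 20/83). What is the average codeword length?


Huffman construction (repeatedly merge the two least-probable nodes; each merge adds 1 bit to every symbol beneath it): 11/83 + 12/83 = 23/83; 20/83 + 20/83 = 40/83; 20/83 + 23/83 = 43/83; 40/83 + 43/83 = 1. Resulting codeword lengths (in the order the probabilities were given): (2, 3, 2, 3, 2). L_avg = sum(p_i * l_i) = 20/83*2 + 11/83*3 + 20/83*2 + 12/83*3 + 20/83*2 = 189/83 = 2.2771

2.2771 bits


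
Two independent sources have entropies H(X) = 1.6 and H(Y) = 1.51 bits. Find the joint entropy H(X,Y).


For independent variables, H(X,Y) = H(X) + H(Y) = 1.6 + 1.51 = 3.11

3.11 bits


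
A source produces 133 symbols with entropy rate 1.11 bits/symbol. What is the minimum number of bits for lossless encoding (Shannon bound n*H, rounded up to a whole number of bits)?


Minimum bits >= n * H = 133 * 1.11 = 147.63, rounded up to a whole number of bits = 148

148 bits


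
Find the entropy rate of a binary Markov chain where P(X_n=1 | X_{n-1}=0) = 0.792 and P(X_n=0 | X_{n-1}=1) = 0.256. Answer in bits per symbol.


Stationary distribution: pi_0 = p10/(p01+p10) = 0.2443, pi_1 = 0.7557. Entropy rate H' = pi_0*H(p01) + pi_1*H(p10) = 0.2443*0.7376 + 0.7557*0.8207 = 0.8004

0.8004 bits/symbol


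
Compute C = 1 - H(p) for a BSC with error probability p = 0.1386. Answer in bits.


H(p) = -p*log2(p) - (1-p)*log2(1-p) = -0.1386*log2(0.1386) - 0.8614*log2(0.8614) = 0.395149 + 0.185412 = 0.5806. C = 1 - H(p) = 1 - 0.5806 = 0.4194

0.4194 bits


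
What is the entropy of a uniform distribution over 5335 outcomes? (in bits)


H = log2(n) = log2(5335) = 12.3813

12.3813 bits


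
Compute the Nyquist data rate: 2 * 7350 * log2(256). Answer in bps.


Rate = 2 * B * log2(M) = 2 * 7350 * 8.0 = 117600.0

117600.0 bps


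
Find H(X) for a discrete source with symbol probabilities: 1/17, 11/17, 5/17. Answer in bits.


H = -sum(p_i * log2(p_i)). Terms: -(1/17)*log2(1/17) = 0.240439; -(11/17)*log2(11/17) = 0.406373; -(5/17)*log2(5/17) = 0.519275. H = 0.240439 + 0.406373 + 0.519275 = 1.1661

1.1661 bits


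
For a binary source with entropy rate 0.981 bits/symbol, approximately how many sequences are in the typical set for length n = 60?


log2|A_typical| = nH = 60 * 0.981 = 58.86, so |A_typical| ~ 2^58.86 = 5.231e+17

5.231e+17


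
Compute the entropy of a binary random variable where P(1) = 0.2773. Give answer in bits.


H = -p*log2(p) - (1-p)*log2(1-p). -0.2773*log2(0.2773) = 0.513138; -0.7227*log2(0.7227) = 0.338607. H = 0.513138 + 0.338607 = 0.8517

0.8517 bits


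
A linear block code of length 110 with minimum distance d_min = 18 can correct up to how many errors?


Correction capability = floor((d-1)/2) = floor((18-1)/2) = 8

8 errors


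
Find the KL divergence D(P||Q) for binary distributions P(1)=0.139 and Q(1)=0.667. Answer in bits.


KL = p*log2(p/q) + (1-p)*log2((1-p)/(1-q)) = 0.139*log2(0.139/0.667) + 0.861*log2(0.861/0.333) = 0.8655

0.8655 bits


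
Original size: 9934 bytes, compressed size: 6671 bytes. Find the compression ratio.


Ratio = original / compressed = 9934 / 6671 = 1.4891

1.4891


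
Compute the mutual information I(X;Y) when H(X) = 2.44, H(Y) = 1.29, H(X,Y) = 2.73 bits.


I(X;Y) = H(X) + H(Y) - H(X,Y) = 2.44 + 1.29 - 2.73 = 1.0

1.0 bits


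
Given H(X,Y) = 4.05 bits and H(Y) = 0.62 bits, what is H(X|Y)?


H(X|Y) = H(X,Y) - H(Y) = 4.05 - 0.62 = 3.43

3.43 bits


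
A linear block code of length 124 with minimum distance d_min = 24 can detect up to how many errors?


Detection capability = d_min - 1 = 24 - 1 = 23

23 errors


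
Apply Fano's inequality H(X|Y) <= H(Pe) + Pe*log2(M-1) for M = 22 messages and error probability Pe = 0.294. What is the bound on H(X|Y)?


H(Pe) = -Pe*log2(Pe) - (1-Pe)*log2(1-Pe) = -0.294*log2(0.294) - 0.706*log2(0.706) = 0.519237 + 0.354595 = 0.8738. Pe*log2(M-1) = 0.294*log2(21) = 1.291341. Bound = H(Pe) + Pe*log2(M-1) = 0.519237 + 0.354595 + 1.291341 = 2.1652

2.1652 bits


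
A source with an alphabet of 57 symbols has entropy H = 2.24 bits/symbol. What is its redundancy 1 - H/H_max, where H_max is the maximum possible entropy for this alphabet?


H_max = log2(K) = log2(57) = 5.8329 bits/symbol. Redundancy = 1 - H/H_max = 1 - 2.24/5.8329 = 1 - 0.384 = 0.616

0.616


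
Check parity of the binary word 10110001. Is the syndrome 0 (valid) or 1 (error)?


Syndrome = XOR of all bits = 1 XOR 0 XOR 1 XOR 1 XOR 0 XOR 0 XOR 0 XOR 1 = 0

0


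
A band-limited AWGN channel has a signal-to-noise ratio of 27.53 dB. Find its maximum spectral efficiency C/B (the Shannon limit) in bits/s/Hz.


SNR_linear = 10^(27.53/10) = 566.2393; C/B = log2(1 + SNR_linear) = log2(1 + 566.2393) = 9.1478

9.1478 bits/s/Hz


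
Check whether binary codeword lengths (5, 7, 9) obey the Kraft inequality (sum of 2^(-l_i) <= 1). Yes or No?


Kraft sum = sum(2^(-l_i)) = 0.041, need <= 1. Result: satisfied (a binary prefix-free code with these lengths exists)

Yes


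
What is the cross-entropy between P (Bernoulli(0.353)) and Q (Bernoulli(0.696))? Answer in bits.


H(P,Q) = -p*log2(q) - (1-p)*log2(1-q). -0.353*log2(0.696) = 0.184563; -0.647*log2(0.304) = 1.111453. H(P,Q) = 0.184563 + 1.111453 = 1.296

1.296 bits


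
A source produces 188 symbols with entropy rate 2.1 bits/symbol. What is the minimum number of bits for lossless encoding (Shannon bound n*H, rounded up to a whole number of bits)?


Minimum bits >= n * H = 188 * 2.1 = 394.8, rounded up to a whole number of bits = 395

395 bits


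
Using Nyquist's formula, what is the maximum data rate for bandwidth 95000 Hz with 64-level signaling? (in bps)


Rate = 2 * B * log2(M) = 2 * 95000 * 6.0 = 1140000.0

1140000.0 bps


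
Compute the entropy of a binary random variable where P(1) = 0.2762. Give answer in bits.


H = -p*log2(p) - (1-p)*log2(1-p). -0.2762*log2(0.2762) = 0.512687; -0.7238*log2(0.7238) = 0.337535. H = 0.512687 + 0.337535 = 0.8502

0.8502 bits


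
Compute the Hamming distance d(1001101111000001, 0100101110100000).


Count differing positions: ^ ^ . ^ . . . . . ^ ^ . . . . ^ = 6 differences

6


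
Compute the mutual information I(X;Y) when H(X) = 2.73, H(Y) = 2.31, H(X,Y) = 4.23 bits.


I(X;Y) = H(X) + H(Y) - H(X,Y) = 2.73 + 2.31 - 4.23 = 0.81

0.81 bits


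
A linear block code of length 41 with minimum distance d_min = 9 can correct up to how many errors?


Correction capability = floor((d-1)/2) = floor((9-1)/2) = 4

4 errors


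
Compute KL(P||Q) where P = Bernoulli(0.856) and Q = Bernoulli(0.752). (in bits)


KL = p*log2(p/q) + (1-p)*log2((1-p)/(1-q)) = 0.856*log2(0.856/0.752) + 0.144*log2(0.144/0.248) = 0.047

0.047 bits


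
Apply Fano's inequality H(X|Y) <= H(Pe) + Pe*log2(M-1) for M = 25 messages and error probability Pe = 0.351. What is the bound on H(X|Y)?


H(Pe) = -Pe*log2(Pe) - (1-Pe)*log2(1-Pe) = -0.351*log2(0.351) - 0.649*log2(0.649) = 0.530170 + 0.404788 = 0.935. Pe*log2(M-1) = 0.351*log2(24) = 1.609322. Bound = H(Pe) + Pe*log2(M-1) = 0.530170 + 0.404788 + 1.609322 = 2.5443

2.5443 bits


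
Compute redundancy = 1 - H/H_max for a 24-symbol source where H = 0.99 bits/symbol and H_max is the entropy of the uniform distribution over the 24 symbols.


H_max = log2(K) = log2(24) = 4.585 bits/symbol. Redundancy = 1 - H/H_max = 1 - 0.99/4.585 = 1 - 0.2159 = 0.7841

0.7841


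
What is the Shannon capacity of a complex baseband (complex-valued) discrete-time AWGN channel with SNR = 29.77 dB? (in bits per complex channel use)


SNR_linear = 10^(29.77/10) = 948.4185; C = log2(1 + SNR_linear) = log2(1 + 948.4185) = 9.8909

9.8909 bits/channel use


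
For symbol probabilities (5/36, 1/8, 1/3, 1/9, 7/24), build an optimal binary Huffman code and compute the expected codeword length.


Huffman construction (repeatedly merge the two least-probable nodes; each merge adds 1 bit to every symbol beneath it): 1/9 + 1/8 = 17/72; 5/36 + 17/72 = 3/8; 7/24 + 1/3 = 5/8; 3/8 + 5/8 = 1. Resulting codeword lengths (in the order the probabilities were given): (2, 3, 2, 3, 2). L_avg = sum(p_i * l_i) = 5/36*2 + 1/8*3 + 1/3*2 + 1/9*3 + 7/24*2 = 161/72 = 2.2361

2.2361 bits


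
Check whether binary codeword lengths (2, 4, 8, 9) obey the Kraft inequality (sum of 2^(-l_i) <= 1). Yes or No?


Kraft sum = sum(2^(-l_i)) = 0.3184, need <= 1. Result: satisfied (a binary prefix-free code with these lengths exists)

Yes


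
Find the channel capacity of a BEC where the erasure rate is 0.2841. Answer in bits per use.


C = 1 - epsilon = 1 - 0.2841 = 0.7159

0.7159 bits


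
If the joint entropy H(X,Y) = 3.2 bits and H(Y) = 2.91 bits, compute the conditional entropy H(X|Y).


H(X|Y) = H(X,Y) - H(Y) = 3.2 - 2.91 = 0.29

0.29 bits


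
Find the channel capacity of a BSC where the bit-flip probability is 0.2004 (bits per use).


H(p) = -p*log2(p) - (1-p)*log2(1-p) = -0.2004*log2(0.2004) - 0.7996*log2(0.7996) = 0.464737 + 0.257991 = 0.7227. C = 1 - H(p) = 1 - 0.7227 = 0.2773

0.2773 bits


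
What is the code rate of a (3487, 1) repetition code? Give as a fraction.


Rate = k/n = 1/3487

1/3487


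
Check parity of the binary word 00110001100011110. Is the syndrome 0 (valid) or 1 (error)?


Syndrome = XOR of all bits = 0 XOR 0 XOR 1 XOR 1 XOR 0 XOR 0 XOR 0 XOR 1 XOR 1 XOR 0 XOR 0 XOR 0 XOR 1 XOR 1 XOR 1 XOR 1 XOR 0 = 0

0


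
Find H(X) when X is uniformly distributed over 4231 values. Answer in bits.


H = log2(n) = log2(4231) = 12.0468

12.0468 bits


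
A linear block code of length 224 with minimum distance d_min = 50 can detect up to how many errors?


Detection capability = d_min - 1 = 50 - 1 = 49

49 errors


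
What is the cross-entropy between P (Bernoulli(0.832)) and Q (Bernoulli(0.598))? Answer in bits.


H(P,Q) = -p*log2(q) - (1-p)*log2(1-q). -0.832*log2(0.598) = 0.617163; -0.168*log2(0.402) = 0.220875. H(P,Q) = 0.617163 + 0.220875 = 0.838

0.838 bits


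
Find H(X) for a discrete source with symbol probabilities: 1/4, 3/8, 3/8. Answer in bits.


H = -sum(p_i * log2(p_i)). Terms: -(1/4)*log2(1/4) = 0.500000; -(3/8)*log2(3/8) = 0.530639; -(3/8)*log2(3/8) = 0.530639. H = 0.500000 + 0.530639 + 0.530639 = 1.5613

1.5613 bits


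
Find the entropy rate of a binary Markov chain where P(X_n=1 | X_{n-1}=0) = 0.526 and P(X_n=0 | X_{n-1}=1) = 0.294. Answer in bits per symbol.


Stationary distribution: pi_0 = p10/(p01+p10) = 0.3585, pi_1 = 0.6415. Entropy rate H' = pi_0*H(p01) + pi_1*H(p10) = 0.3585*0.998 + 0.6415*0.8738 = 0.9184

0.9184 bits/symbol


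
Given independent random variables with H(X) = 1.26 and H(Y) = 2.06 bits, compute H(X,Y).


For independent variables, H(X,Y) = H(X) + H(Y) = 1.26 + 2.06 = 3.32

3.32 bits


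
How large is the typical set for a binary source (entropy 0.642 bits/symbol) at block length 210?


log2|A_typical| = nH = 210 * 0.642 = 134.82, so |A_typical| ~ 2^134.82 = 3.845e+40

3.845e+40


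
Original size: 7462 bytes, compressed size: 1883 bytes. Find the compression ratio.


Ratio = original / compressed = 7462 / 1883 = 3.9628

3.9628


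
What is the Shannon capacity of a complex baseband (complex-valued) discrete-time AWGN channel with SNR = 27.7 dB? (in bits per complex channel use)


SNR_linear = 10^(27.7/10) = 588.8437; C = log2(1 + SNR_linear) = log2(1 + 588.8437) = 9.2042

9.2042 bits/channel use


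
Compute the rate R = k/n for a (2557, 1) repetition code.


Rate = k/n = 1/2557

1/2557


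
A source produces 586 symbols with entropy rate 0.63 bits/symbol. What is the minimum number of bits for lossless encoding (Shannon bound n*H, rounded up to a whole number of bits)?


Minimum bits >= n * H = 586 * 0.63 = 369.18, rounded up to a whole number of bits = 370

370 bits


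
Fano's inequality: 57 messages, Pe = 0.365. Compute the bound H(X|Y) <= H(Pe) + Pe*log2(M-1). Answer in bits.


H(Pe) = -Pe*log2(Pe) - (1-Pe)*log2(1-Pe) = -0.365*log2(0.365) - 0.635*log2(0.635) = 0.530722 + 0.416034 = 0.9468. Pe*log2(M-1) = 0.365*log2(56) = 2.119685. Bound = H(Pe) + Pe*log2(M-1) = 0.530722 + 0.416034 + 2.119685 = 3.0664

3.0664 bits


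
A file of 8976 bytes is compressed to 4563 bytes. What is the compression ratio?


Ratio = original / compressed = 8976 / 4563 = 1.9671

1.9671


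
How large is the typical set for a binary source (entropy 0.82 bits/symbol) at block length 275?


log2|A_typical| = nH = 275 * 0.82 = 225.5, so |A_typical| ~ 2^225.5 = 7.625e+67

7.625e+67


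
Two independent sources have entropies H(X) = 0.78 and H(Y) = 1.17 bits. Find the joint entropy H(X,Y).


For independent variables, H(X,Y) = H(X) + H(Y) = 0.78 + 1.17 = 1.95

1.95 bits


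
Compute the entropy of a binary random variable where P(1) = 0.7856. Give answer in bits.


H = -p*log2(p) - (1-p)*log2(1-p). -0.7856*log2(0.7856) = 0.273493; -0.2144*log2(0.2144) = 0.476316. H = 0.273493 + 0.476316 = 0.7498

0.7498 bits


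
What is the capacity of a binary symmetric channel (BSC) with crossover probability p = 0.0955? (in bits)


H(p) = -p*log2(p) - (1-p)*log2(1-p) = -0.0955*log2(0.0955) - 0.9045*log2(0.9045) = 0.323588 + 0.130978 = 0.4546. C = 1 - H(p) = 1 - 0.4546 = 0.5454

0.5454 bits


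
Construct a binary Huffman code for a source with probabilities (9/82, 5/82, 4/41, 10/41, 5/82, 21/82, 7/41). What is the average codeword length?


Huffman construction (repeatedly merge the two least-probable nodes; each merge adds 1 bit to every symbol beneath it): 5/82 + 5/82 = 5/41; 4/41 + 9/82 = 17/82; 5/41 + 7/41 = 12/41; 17/82 + 10/41 = 37/82; 21/82 + 12/41 = 45/82; 37/82 + 45/82 = 1. Resulting codeword lengths (in the order the probabilities were given): (3, 4, 3, 2, 4, 2, 3). L_avg = sum(p_i * l_i) = 9/82*3 + 5/82*4 + 4/41*3 + 10/41*2 + 5/82*4 + 21/82*2 + 7/41*3 = 215/82 = 2.622

2.622 bits


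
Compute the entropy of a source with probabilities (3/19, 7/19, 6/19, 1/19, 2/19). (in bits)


H = -sum(p_i * log2(p_i)). Terms: -(3/19)*log2(3/19) = 0.420468; -(7/19)*log2(7/19) = 0.530737; -(6/19)*log2(6/19) = 0.525147; -(1/19)*log2(1/19) = 0.223575; -(2/19)*log2(2/19) = 0.341887. H = 0.420468 + 0.530737 + 0.525147 + 0.223575 + 0.341887 = 2.0418

2.0418 bits


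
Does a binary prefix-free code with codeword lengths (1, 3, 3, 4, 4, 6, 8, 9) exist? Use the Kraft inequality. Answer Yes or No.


Kraft sum = sum(2^(-l_i)) = 0.8965, need <= 1. Result: satisfied (a binary prefix-free code with these lengths exists)

Yes


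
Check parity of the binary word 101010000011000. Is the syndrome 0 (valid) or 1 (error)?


Syndrome = XOR of all bits = 1 XOR 0 XOR 1 XOR 0 XOR 1 XOR 0 XOR 0 XOR 0 XOR 0 XOR 0 XOR 1 XOR 1 XOR 0 XOR 0 XOR 0 = 1

1


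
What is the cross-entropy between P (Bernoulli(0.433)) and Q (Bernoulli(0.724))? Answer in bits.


H(P,Q) = -p*log2(q) - (1-p)*log2(1-q). -0.433*log2(0.724) = 0.201751; -0.567*log2(0.276) = 1.053066. H(P,Q) = 0.201751 + 1.053066 = 1.2548

1.2548 bits


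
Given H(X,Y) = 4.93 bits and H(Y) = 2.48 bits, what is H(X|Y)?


H(X|Y) = H(X,Y) - H(Y) = 4.93 - 2.48 = 2.45

2.45 bits


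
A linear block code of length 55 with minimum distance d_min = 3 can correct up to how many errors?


Correction capability = floor((d-1)/2) = floor((3-1)/2) = 1

1 errors


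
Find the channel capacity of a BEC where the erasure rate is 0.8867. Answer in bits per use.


C = 1 - epsilon = 1 - 0.8867 = 0.1133

0.1133 bits


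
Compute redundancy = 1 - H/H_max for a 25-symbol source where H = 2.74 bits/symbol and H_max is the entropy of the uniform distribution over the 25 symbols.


H_max = log2(K) = log2(25) = 4.6439 bits/symbol. Redundancy = 1 - H/H_max = 1 - 2.74/4.6439 = 1 - 0.59 = 0.41

0.41


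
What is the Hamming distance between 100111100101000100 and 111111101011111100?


Count differing positions: . ^ ^ . . . . . ^ ^ ^ . ^ ^ ^ . . . = 8 differences

8


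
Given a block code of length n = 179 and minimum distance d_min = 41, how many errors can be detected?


Detection capability = d_min - 1 = 41 - 1 = 40

40 errors


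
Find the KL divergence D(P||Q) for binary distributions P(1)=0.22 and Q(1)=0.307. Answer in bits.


KL = p*log2(p/q) + (1-p)*log2((1-p)/(1-q)) = 0.22*log2(0.22/0.307) + 0.78*log2(0.78/0.693) = 0.0273

0.0273 bits


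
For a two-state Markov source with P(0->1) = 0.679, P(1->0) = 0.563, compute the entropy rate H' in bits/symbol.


Stationary distribution: pi_0 = p10/(p01+p10) = 0.4533, pi_1 = 0.5467. Entropy rate H' = pi_0*H(p01) + pi_1*H(p10) = 0.4533*0.9055 + 0.5467*0.9885 = 0.9509

0.9509 bits/symbol


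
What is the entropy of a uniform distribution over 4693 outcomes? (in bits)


H = log2(n) = log2(4693) = 12.1963

12.1963 bits


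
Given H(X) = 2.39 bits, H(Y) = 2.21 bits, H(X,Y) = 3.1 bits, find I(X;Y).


I(X;Y) = H(X) + H(Y) - H(X,Y) = 2.39 + 2.21 - 3.1 = 1.5

1.5 bits


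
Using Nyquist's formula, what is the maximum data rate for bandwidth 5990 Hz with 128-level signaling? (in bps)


Rate = 2 * B * log2(M) = 2 * 5990 * 7.0 = 83860.0

83860.0 bps


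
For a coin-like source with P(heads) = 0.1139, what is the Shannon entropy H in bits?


H = -p*log2(p) - (1-p)*log2(1-p). -0.1139*log2(0.1139) = 0.356981; -0.8861*log2(0.8861) = 0.154588. H = 0.356981 + 0.154588 = 0.5116

0.5116 bits


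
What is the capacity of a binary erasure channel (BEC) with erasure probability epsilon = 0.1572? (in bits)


C = 1 - epsilon = 1 - 0.1572 = 0.8428

0.8428 bits


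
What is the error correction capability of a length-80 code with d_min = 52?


Correction capability = floor((d-1)/2) = floor((52-1)/2) = 25

25 errors


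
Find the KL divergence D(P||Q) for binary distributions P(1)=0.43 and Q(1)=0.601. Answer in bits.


KL = p*log2(p/q) + (1-p)*log2((1-p)/(1-q)) = 0.43*log2(0.43/0.601) + 0.57*log2(0.57/0.399) = 0.0856

0.0856 bits


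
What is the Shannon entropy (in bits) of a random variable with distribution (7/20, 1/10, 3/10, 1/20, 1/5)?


H = -sum(p_i * log2(p_i)). Terms: -(7/20)*log2(7/20) = 0.530101; -(1/10)*log2(1/10) = 0.332193; -(3/10)*log2(3/10) = 0.521090; -(1/20)*log2(1/20) = 0.216096; -(1/5)*log2(1/5) = 0.464386. H = 0.530101 + 0.332193 + 0.521090 + 0.216096 + 0.464386 = 2.0639

2.0639 bits


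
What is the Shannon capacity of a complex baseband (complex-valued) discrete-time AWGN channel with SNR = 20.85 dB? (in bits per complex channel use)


SNR_linear = 10^(20.85/10) = 121.6186; C = log2(1 + SNR_linear) = log2(1 + 121.6186) = 6.938

6.938 bits/channel use


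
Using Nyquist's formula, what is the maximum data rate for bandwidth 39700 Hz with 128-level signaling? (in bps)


Rate = 2 * B * log2(M) = 2 * 39700 * 7.0 = 555800.0

555800.0 bps


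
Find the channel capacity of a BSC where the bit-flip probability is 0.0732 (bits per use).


H(p) = -p*log2(p) - (1-p)*log2(1-p) = -0.0732*log2(0.0732) - 0.9268*log2(0.9268) = 0.276111 + 0.101642 = 0.3778. C = 1 - H(p) = 1 - 0.3778 = 0.6222

0.6222 bits


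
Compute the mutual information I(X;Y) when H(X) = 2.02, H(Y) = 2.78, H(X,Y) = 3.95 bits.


I(X;Y) = H(X) + H(Y) - H(X,Y) = 2.02 + 2.78 - 3.95 = 0.85

0.85 bits


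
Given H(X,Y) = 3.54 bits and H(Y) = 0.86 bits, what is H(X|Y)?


H(X|Y) = H(X,Y) - H(Y) = 3.54 - 0.86 = 2.68

2.68 bits


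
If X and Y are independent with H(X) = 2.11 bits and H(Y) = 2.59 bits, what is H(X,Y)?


For independent variables, H(X,Y) = H(X) + H(Y) = 2.11 + 2.59 = 4.7

4.7 bits


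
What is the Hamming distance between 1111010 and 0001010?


Count differing positions: ^ ^ ^ . . . . = 3 differences

3


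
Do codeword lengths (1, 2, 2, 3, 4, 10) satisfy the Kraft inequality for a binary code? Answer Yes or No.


Kraft sum = sum(2^(-l_i)) = 1.1885, need <= 1. Result: violated (a binary prefix-free code with these lengths cannot exist)

No


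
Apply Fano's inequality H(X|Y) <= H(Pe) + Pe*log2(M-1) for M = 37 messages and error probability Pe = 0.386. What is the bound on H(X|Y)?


H(Pe) = -Pe*log2(Pe) - (1-Pe)*log2(1-Pe) = -0.386*log2(0.386) - 0.614*log2(0.614) = 0.530104 + 0.432065 = 0.9622. Pe*log2(M-1) = 0.386*log2(36) = 1.995591. Bound = H(Pe) + Pe*log2(M-1) = 0.530104 + 0.432065 + 1.995591 = 2.9578

2.9578 bits


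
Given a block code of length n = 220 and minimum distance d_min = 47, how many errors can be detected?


Detection capability = d_min - 1 = 47 - 1 = 46

46 errors


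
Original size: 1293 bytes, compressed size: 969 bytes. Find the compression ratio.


Ratio = original / compressed = 1293 / 969 = 1.3344

1.3344


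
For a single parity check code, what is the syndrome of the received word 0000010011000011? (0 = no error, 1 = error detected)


Syndrome = XOR of all bits = 0 XOR 0 XOR 0 XOR 0 XOR 0 XOR 1 XOR 0 XOR 0 XOR 1 XOR 1 XOR 0 XOR 0 XOR 0 XOR 0 XOR 1 XOR 1 = 1

1


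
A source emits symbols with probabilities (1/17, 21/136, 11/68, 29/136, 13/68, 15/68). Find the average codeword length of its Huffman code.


Huffman construction (repeatedly merge the two least-probable nodes; each merge adds 1 bit to every symbol beneath it): 1/17 + 21/136 = 29/136; 11/68 + 13/68 = 6/17; 29/136 + 29/136 = 29/68; 15/68 + 6/17 = 39/68; 29/68 + 39/68 = 1. Resulting codeword lengths (in the order the probabilities were given): (3, 3, 3, 2, 3, 2). L_avg = sum(p_i * l_i) = 1/17*3 + 21/136*3 + 11/68*3 + 29/136*2 + 13/68*3 + 15/68*2 = 349/136 = 2.5662

2.5662 bits


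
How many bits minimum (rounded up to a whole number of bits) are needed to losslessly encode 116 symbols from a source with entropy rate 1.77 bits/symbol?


Minimum bits >= n * H = 116 * 1.77 = 205.32, rounded up to a whole number of bits = 206

206 bits


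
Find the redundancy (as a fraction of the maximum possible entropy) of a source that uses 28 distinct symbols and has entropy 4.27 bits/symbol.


H_max = log2(K) = log2(28) = 4.8074 bits/symbol. Redundancy = 1 - H/H_max = 1 - 4.27/4.8074 = 1 - 0.8882 = 0.1118

0.1118


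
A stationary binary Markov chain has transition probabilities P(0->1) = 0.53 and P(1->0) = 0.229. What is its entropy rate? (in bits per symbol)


Stationary distribution: pi_0 = p10/(p01+p10) = 0.3017, pi_1 = 0.6983. Entropy rate H' = pi_0*H(p01) + pi_1*H(p10) = 0.3017*0.9974 + 0.6983*0.7763 = 0.843

0.843 bits/symbol


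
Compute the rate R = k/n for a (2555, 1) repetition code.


Rate = k/n = 1/2555

1/2555


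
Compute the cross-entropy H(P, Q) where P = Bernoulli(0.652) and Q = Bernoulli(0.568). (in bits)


H(P,Q) = -p*log2(q) - (1-p)*log2(1-q). -0.652*log2(0.568) = 0.532056; -0.348*log2(0.432) = 0.421392. H(P,Q) = 0.532056 + 0.421392 = 0.9534

0.9534 bits


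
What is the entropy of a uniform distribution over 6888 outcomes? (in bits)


H = log2(n) = log2(6888) = 12.7499

12.7499 bits


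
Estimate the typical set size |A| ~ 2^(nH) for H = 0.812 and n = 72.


log2|A_typical| = nH = 72 * 0.812 = 58.464, so |A_typical| ~ 2^58.464 = 3.976e+17

3.976e+17


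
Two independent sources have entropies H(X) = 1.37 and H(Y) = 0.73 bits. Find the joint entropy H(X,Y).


For independent variables, H(X,Y) = H(X) + H(Y) = 1.37 + 0.73 = 2.1

2.1 bits


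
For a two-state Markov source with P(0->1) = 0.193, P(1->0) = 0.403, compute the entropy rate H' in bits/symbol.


Stationary distribution: pi_0 = p10/(p01+p10) = 0.6762, pi_1 = 0.3238. Entropy rate H' = pi_0*H(p01) + pi_1*H(p10) = 0.6762*0.7077 + 0.3238*0.9727 = 0.7935

0.7935 bits/symbol


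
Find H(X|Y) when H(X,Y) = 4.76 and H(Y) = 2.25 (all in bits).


H(X|Y) = H(X,Y) - H(Y) = 4.76 - 2.25 = 2.51

2.51 bits


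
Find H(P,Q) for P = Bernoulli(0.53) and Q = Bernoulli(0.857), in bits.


H(P,Q) = -p*log2(q) - (1-p)*log2(1-q). -0.53*log2(0.857) = 0.117995; -0.47*log2(0.143) = 1.318779. H(P,Q) = 0.117995 + 1.318779 = 1.4368

1.4368 bits


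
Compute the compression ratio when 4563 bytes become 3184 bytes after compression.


Ratio = original / compressed = 4563 / 3184 = 1.4331

1.4331


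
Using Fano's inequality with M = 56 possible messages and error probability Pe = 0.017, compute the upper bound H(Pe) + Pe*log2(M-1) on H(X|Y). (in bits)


H(Pe) = -Pe*log2(Pe) - (1-Pe)*log2(1-Pe) = -0.017*log2(0.017) - 0.983*log2(0.983) = 0.099931 + 0.024316 = 0.1242. Pe*log2(M-1) = 0.017*log2(55) = 0.098283. Bound = H(Pe) + Pe*log2(M-1) = 0.099931 + 0.024316 + 0.098283 = 0.2225

0.2225 bits


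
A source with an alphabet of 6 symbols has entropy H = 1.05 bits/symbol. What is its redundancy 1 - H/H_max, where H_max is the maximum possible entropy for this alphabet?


H_max = log2(K) = log2(6) = 2.585 bits/symbol. Redundancy = 1 - H/H_max = 1 - 1.05/2.585 = 1 - 0.4062 = 0.5938

0.5938


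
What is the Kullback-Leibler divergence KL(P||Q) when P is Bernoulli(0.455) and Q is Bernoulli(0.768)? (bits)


KL = p*log2(p/q) + (1-p)*log2((1-p)/(1-q)) = 0.455*log2(0.455/0.768) + 0.545*log2(0.545/0.232) = 0.3279

0.3279 bits


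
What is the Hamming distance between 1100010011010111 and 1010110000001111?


Count differing positions: . ^ ^ . ^ . . . ^ ^ . ^ ^ . . . = 7 differences

7


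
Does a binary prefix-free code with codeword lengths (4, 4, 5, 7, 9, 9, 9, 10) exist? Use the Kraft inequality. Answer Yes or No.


Kraft sum = sum(2^(-l_i)) = 0.1709, need <= 1. Result: satisfied (a binary prefix-free code with these lengths exists)

Yes


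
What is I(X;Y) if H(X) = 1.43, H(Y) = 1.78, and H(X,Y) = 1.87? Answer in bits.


I(X;Y) = H(X) + H(Y) - H(X,Y) = 1.43 + 1.78 - 1.87 = 1.34

1.34 bits


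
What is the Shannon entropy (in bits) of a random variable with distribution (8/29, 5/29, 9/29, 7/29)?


H = -sum(p_i * log2(p_i)). Terms: -(8/29)*log2(8/29) = 0.512546; -(5/29)*log2(5/29) = 0.437251; -(9/29)*log2(9/29) = 0.523879; -(7/29)*log2(7/29) = 0.494979. H = 0.512546 + 0.437251 + 0.523879 + 0.494979 = 1.9687

1.9687 bits


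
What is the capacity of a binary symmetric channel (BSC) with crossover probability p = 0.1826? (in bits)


H(p) = -p*log2(p) - (1-p)*log2(1-p) = -0.1826*log2(0.1826) - 0.8174*log2(0.8174) = 0.447962 + 0.237770 = 0.6857. C = 1 - H(p) = 1 - 0.6857 = 0.3143

0.3143 bits


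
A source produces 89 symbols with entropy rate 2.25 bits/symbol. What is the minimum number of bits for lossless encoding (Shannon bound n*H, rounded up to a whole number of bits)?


Minimum bits >= n * H = 89 * 2.25 = 200.25, rounded up to a whole number of bits = 201

201 bits


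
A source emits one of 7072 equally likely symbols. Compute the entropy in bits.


H = log2(n) = log2(7072) = 12.7879

12.7879 bits


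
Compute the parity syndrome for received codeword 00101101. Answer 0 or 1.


Syndrome = XOR of all bits = 0 XOR 0 XOR 1 XOR 0 XOR 1 XOR 1 XOR 0 XOR 1 = 0

0


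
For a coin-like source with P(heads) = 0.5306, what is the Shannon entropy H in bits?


H = -p*log2(p) - (1-p)*log2(1-p). -0.5306*log2(0.5306) = 0.485129; -0.4694*log2(0.4694) = 0.512167. H = 0.485129 + 0.512167 = 0.9973

0.9973 bits


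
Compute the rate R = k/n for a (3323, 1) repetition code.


Rate = k/n = 1/3323

1/3323


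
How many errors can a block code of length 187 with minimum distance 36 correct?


Correction capability = floor((d-1)/2) = floor((36-1)/2) = 17

17 errors


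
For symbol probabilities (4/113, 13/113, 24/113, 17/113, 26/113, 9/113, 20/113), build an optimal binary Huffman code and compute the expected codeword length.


Huffman construction (repeatedly merge the two least-probable nodes; each merge adds 1 bit to every symbol beneath it): 4/113 + 9/113 = 13/113; 13/113 + 13/113 = 26/113; 17/113 + 20/113 = 37/113; 24/113 + 26/113 = 50/113; 26/113 + 37/113 = 63/113; 50/113 + 63/113 = 1. Resulting codeword lengths (in the order the probabilities were given): (4, 3, 2, 3, 2, 4, 3). L_avg = sum(p_i * l_i) = 4/113*4 + 13/113*3 + 24/113*2 + 17/113*3 + 26/113*2 + 9/113*4 + 20/113*3 = 302/113 = 2.6726

2.6726 bits


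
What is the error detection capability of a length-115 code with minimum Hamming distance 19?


Detection capability = d_min - 1 = 19 - 1 = 18

18 errors


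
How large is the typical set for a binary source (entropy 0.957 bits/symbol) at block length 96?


log2|A_typical| = nH = 96 * 0.957 = 91.872, so |A_typical| ~ 2^91.872 = 4.531e+27

4.531e+27


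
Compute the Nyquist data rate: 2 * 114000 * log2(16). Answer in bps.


Rate = 2 * B * log2(M) = 2 * 114000 * 4.0 = 912000.0

912000.0 bps


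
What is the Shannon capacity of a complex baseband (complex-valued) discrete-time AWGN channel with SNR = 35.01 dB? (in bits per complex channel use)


SNR_linear = 10^(35.01/10) = 3169.5675; C = log2(1 + SNR_linear) = log2(1 + 3169.5675) = 11.6305

11.6305 bits/channel use


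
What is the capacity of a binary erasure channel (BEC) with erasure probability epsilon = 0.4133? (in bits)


C = 1 - epsilon = 1 - 0.4133 = 0.5867

0.5867 bits


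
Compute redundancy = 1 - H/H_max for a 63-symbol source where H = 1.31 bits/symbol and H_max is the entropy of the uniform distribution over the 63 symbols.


H_max = log2(K) = log2(63) = 5.9773 bits/symbol. Redundancy = 1 - H/H_max = 1 - 1.31/5.9773 = 1 - 0.2192 = 0.7808

0.7808


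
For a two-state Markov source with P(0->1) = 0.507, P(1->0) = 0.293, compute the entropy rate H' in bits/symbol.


Stationary distribution: pi_0 = p10/(p01+p10) = 0.3662, pi_1 = 0.6337. Entropy rate H' = pi_0*H(p01) + pi_1*H(p10) = 0.3662*0.9999 + 0.6337*0.8726 = 0.9192

0.9192 bits/symbol


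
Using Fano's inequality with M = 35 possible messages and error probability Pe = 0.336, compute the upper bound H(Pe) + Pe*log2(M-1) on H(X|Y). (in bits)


H(Pe) = -Pe*log2(Pe) - (1-Pe)*log2(1-Pe) = -0.336*log2(0.336) - 0.664*log2(0.664) = 0.528685 + 0.392255 = 0.9209. Pe*log2(M-1) = 0.336*log2(34) = 1.709388. Bound = H(Pe) + Pe*log2(M-1) = 0.528685 + 0.392255 + 1.709388 = 2.6303

2.6303 bits


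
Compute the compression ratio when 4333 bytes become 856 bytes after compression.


Ratio = original / compressed = 4333 / 856 = 5.0619

5.0619


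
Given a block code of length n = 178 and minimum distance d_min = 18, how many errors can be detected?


Detection capability = d_min - 1 = 18 - 1 = 17

17 errors


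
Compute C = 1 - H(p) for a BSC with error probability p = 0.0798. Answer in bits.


H(p) = -p*log2(p) - (1-p)*log2(1-p) = -0.0798*log2(0.0798) - 0.9202*log2(0.9202) = 0.291068 + 0.110406 = 0.4015. C = 1 - H(p) = 1 - 0.4015 = 0.5985

0.5985 bits


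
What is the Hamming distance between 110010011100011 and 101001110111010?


Count differing positions: . ^ ^ . ^ ^ ^ . ^ . ^ ^ . . ^ = 9 differences

9


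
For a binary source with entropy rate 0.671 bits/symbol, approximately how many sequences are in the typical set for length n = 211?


log2|A_typical| = nH = 211 * 0.671 = 141.581, so |A_typical| ~ 2^141.581 = 4.170e+42

4.170e+42


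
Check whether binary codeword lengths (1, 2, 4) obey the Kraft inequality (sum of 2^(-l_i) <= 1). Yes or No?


Kraft sum = sum(2^(-l_i)) = 0.8125, need <= 1. Result: satisfied (a binary prefix-free code with these lengths exists)

Yes


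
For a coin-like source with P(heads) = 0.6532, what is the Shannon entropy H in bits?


H = -p*log2(p) - (1-p)*log2(1-p). -0.6532*log2(0.6532) = 0.401328; -0.3468*log2(0.3468) = 0.529849. H = 0.401328 + 0.529849 = 0.9312

0.9312 bits


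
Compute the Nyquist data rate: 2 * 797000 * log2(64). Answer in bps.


Rate = 2 * B * log2(M) = 2 * 797000 * 6.0 = 9564000.0

9564000.0 bps


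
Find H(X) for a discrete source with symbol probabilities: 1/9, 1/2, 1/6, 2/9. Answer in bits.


H = -sum(p_i * log2(p_i)). Terms: -(1/9)*log2(1/9) = 0.352214; -(1/2)*log2(1/2) = 0.500000; -(1/6)*log2(1/6) = 0.430827; -(2/9)*log2(2/9) = 0.482206. H = 0.352214 + 0.500000 + 0.430827 + 0.482206 = 1.7652

1.7652 bits


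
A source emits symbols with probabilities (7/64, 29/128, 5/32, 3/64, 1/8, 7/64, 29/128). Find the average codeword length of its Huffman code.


Huffman construction (repeatedly merge the two least-probable nodes; each merge adds 1 bit to every symbol beneath it): 3/64 + 7/64 = 5/32; 7/64 + 1/8 = 15/64; 5/32 + 5/32 = 5/16; 29/128 + 29/128 = 29/64; 15/64 + 5/16 = 35/64; 29/64 + 35/64 = 1. Resulting codeword lengths (in the order the probabilities were given): (4, 2, 3, 4, 3, 3, 2). L_avg = sum(p_i * l_i) = 7/64*4 + 29/128*2 + 5/32*3 + 3/64*4 + 1/8*3 + 7/64*3 + 29/128*2 = 173/64 = 2.7031

2.7031 bits


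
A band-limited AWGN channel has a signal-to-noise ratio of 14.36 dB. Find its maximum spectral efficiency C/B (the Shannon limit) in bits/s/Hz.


SNR_linear = 10^(14.36/10) = 27.2898; C/B = log2(1 + SNR_linear) = log2(1 + 27.2898) = 4.8222

4.8222 bits/s/Hz


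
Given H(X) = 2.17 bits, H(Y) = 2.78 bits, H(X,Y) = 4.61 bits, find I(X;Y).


I(X;Y) = H(X) + H(Y) - H(X,Y) = 2.17 + 2.78 - 4.61 = 0.34

0.34 bits


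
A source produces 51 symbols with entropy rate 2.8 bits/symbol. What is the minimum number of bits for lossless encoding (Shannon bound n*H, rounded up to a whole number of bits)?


Minimum bits >= n * H = 51 * 2.8 = 142.8, rounded up to a whole number of bits = 143

143 bits


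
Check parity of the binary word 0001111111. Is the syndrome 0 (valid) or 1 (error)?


Syndrome = XOR of all bits = 0 XOR 0 XOR 0 XOR 1 XOR 1 XOR 1 XOR 1 XOR 1 XOR 1 XOR 1 = 1

1


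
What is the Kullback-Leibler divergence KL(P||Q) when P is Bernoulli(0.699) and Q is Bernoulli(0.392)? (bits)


KL = p*log2(p/q) + (1-p)*log2((1-p)/(1-q)) = 0.699*log2(0.699/0.392) + 0.301*log2(0.301/0.608) = 0.278

0.278 bits


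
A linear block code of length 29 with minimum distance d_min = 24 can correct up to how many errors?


Correction capability = floor((d-1)/2) = floor((24-1)/2) = 11

11 errors


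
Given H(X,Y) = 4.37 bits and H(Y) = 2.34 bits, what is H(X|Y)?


H(X|Y) = H(X,Y) - H(Y) = 4.37 - 2.34 = 2.03

2.03 bits


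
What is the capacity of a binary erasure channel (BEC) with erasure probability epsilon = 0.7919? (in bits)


C = 1 - epsilon = 1 - 0.7919 = 0.2081

0.2081 bits


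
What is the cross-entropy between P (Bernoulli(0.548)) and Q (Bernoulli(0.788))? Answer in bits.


H(P,Q) = -p*log2(q) - (1-p)*log2(1-q). -0.548*log2(0.788) = 0.188365; -0.452*log2(0.212) = 1.011514. H(P,Q) = 0.188365 + 1.011514 = 1.1999

1.1999 bits


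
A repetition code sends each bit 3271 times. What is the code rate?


Rate = k/n = 1/3271

1/3271


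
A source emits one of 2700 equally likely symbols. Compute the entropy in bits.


H = log2(n) = log2(2700) = 11.3987

11.3987 bits


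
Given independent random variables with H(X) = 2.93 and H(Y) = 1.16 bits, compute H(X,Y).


For independent variables, H(X,Y) = H(X) + H(Y) = 2.93 + 1.16 = 4.09

4.09 bits


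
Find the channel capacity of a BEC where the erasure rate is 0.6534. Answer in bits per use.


C = 1 - epsilon = 1 - 0.6534 = 0.3466

0.3466 bits


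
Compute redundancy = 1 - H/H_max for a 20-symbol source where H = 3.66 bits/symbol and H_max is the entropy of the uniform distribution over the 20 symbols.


H_max = log2(K) = log2(20) = 4.3219 bits/symbol. Redundancy = 1 - H/H_max = 1 - 3.66/4.3219 = 1 - 0.8468 = 0.1532

0.1532


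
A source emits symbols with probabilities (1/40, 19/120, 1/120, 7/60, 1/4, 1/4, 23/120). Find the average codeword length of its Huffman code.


Huffman construction (repeatedly merge the two least-probable nodes; each merge adds 1 bit to every symbol beneath it): 1/120 + 1/40 = 1/30; 1/30 + 7/60 = 3/20; 3/20 + 19/120 = 37/120; 23/120 + 1/4 = 53/120; 1/4 + 37/120 = 67/120; 53/120 + 67/120 = 1. Resulting codeword lengths (in the order the probabilities were given): (5, 3, 5, 4, 2, 2, 2). L_avg = sum(p_i * l_i) = 1/40*5 + 19/120*3 + 1/120*5 + 7/60*4 + 1/4*2 + 1/4*2 + 23/120*2 = 299/120 = 2.4917

2.4917 bits


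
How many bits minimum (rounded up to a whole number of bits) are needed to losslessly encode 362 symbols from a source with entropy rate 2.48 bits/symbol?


Minimum bits >= n * H = 362 * 2.48 = 897.76, rounded up to a whole number of bits = 898

898 bits


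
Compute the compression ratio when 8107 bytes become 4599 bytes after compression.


Ratio = original / compressed = 8107 / 4599 = 1.7628

1.7628


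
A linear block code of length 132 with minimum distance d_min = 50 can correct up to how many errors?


Correction capability = floor((d-1)/2) = floor((50-1)/2) = 24

24 errors


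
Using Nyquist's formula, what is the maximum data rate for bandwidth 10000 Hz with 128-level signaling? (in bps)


Rate = 2 * B * log2(M) = 2 * 10000 * 7.0 = 140000.0

140000.0 bps


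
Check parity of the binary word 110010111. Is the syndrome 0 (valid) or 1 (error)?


Syndrome = XOR of all bits = 1 XOR 1 XOR 0 XOR 0 XOR 1 XOR 0 XOR 1 XOR 1 XOR 1 = 0

0


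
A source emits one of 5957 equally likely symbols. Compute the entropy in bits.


H = log2(n) = log2(5957) = 12.5404

12.5404 bits


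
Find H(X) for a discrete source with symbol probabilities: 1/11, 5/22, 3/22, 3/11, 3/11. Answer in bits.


H = -sum(p_i * log2(p_i)). Terms: -(1/11)*log2(1/11) = 0.314494; -(5/22)*log2(5/22) = 0.485796; -(3/22)*log2(3/22) = 0.391973; -(3/11)*log2(3/11) = 0.511219; -(3/11)*log2(3/11) = 0.511219. H = 0.314494 + 0.485796 + 0.391973 + 0.511219 + 0.511219 = 2.2147

2.2147 bits
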